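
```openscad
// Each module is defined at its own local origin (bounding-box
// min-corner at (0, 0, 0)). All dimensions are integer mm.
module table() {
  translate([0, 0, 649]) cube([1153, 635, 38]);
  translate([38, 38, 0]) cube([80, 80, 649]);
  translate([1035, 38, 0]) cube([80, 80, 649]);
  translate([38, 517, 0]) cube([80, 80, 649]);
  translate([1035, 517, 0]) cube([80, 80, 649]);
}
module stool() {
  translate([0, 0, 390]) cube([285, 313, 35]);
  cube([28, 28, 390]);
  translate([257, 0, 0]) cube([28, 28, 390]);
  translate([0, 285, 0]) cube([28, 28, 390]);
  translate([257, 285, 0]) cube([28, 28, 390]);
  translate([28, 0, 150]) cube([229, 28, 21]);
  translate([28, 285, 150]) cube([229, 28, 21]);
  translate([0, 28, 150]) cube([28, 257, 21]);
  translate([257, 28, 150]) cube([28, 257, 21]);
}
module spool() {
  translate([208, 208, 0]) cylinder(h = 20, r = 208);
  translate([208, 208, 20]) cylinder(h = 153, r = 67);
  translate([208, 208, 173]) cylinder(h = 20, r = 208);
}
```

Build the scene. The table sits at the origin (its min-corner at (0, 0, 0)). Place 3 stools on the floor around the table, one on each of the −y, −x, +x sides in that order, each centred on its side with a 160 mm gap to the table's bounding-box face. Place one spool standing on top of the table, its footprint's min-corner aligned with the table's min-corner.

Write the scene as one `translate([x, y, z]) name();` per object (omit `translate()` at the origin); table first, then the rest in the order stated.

table();
translate([434, -473, 0]) stool();
translate([-445, 161, 0]) stool();
translate([1313, 161, 0]) stool();
translate([0, 0, 687]) spool();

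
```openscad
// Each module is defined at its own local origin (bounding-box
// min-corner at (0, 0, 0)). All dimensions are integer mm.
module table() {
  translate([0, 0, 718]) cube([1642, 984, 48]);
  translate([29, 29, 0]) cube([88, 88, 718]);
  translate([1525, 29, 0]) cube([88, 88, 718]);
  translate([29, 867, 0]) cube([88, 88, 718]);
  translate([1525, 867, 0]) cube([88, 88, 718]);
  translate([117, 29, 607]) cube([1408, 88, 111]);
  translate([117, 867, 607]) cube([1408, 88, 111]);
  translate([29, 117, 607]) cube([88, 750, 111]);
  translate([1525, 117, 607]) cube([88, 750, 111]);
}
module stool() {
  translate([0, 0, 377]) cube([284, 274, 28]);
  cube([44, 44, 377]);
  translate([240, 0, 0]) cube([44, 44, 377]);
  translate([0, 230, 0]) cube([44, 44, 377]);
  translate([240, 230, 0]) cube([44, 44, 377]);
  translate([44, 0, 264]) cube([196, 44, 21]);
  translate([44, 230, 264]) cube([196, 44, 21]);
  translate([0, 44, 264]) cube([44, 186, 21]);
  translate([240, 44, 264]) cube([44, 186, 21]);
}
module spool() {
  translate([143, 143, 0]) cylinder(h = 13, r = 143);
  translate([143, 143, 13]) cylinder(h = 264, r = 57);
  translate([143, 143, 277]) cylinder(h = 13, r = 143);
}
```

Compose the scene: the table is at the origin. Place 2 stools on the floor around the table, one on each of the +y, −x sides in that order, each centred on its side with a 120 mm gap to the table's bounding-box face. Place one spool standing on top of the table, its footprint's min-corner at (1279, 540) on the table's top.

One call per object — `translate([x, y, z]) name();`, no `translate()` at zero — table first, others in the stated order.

table();
translate([679, 1104, 0]) stool();
translate([-404, 355, 0]) stool();
translate([1279, 540, 766]) spool();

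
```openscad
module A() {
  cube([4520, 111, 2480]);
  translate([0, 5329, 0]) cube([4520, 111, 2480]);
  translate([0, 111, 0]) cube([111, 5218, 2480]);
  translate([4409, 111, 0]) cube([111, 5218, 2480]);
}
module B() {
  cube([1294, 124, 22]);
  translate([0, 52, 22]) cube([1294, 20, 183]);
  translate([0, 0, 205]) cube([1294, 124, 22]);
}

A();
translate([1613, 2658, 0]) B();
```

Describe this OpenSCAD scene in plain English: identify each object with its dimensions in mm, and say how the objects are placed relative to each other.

A is the wall frame of a small rectangular building: four walls, each 2480 mm tall and 111 mm thick, enclosing a footprint 4520 mm (x) by 5440 mm (y) outside-to-outside, with no floor or roof. The front and back walls (the −y and +y sides) span the full width; the two side walls fit between them.

B is an I-beam lying along x, 1294 mm long. Overall section height 227 mm. Two flanges 124 mm wide (y) and 22 mm thick, one on the floor and one at the top; a web 20 mm thick runs between them, centred on the flange width.

The I-beam sits inside the house frame, centred.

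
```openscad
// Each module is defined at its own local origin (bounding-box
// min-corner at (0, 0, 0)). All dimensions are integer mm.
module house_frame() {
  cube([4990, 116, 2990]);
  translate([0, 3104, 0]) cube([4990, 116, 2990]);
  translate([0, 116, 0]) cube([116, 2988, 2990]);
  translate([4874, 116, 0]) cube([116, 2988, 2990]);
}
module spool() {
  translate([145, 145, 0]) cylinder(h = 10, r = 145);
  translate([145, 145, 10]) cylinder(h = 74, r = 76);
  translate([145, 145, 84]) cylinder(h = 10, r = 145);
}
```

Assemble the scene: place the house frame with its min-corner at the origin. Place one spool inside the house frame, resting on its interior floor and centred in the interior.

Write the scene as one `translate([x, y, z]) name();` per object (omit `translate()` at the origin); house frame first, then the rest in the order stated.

house_frame();
translate([2350, 1465, 0]) spool();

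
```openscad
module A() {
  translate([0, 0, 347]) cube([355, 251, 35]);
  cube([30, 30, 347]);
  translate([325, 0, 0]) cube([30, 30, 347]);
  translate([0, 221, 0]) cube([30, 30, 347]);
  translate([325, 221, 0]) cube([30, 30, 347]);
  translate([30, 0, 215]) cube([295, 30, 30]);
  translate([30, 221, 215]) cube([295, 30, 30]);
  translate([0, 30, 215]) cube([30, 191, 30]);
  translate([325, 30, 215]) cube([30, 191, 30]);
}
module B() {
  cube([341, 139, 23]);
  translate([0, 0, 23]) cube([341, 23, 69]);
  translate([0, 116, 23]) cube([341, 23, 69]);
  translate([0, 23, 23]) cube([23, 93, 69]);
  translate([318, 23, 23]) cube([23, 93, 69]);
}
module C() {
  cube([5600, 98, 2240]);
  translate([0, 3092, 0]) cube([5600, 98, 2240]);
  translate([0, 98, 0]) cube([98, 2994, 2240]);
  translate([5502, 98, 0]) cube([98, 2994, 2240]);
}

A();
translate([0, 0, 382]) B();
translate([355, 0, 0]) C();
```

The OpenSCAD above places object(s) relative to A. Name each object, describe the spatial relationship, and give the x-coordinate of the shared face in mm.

A is a stool. B is an open box. C is a house frame. The open box is on top of the stool. The house frame is against the stool's +x side, with their −y faces flush. The x-coordinate of the shared face is 355 mm.

The stool's +x face and the house frame's −x face are both at x = 355 mm.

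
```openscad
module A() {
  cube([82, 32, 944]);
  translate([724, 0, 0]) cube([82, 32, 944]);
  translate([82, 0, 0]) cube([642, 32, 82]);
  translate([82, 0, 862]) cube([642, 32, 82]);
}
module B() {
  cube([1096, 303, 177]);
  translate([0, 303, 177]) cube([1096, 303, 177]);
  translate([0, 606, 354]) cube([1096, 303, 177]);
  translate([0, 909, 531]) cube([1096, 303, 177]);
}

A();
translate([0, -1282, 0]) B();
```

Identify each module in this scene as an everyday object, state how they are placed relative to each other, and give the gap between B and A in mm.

The staircase's nearest face is 70 mm from the picture frame's −y face.

A is a picture frame. B is a staircase. The staircase is on the floor beside the picture frame on its −y side. The gap between the staircase and the picture frame is 70 mm.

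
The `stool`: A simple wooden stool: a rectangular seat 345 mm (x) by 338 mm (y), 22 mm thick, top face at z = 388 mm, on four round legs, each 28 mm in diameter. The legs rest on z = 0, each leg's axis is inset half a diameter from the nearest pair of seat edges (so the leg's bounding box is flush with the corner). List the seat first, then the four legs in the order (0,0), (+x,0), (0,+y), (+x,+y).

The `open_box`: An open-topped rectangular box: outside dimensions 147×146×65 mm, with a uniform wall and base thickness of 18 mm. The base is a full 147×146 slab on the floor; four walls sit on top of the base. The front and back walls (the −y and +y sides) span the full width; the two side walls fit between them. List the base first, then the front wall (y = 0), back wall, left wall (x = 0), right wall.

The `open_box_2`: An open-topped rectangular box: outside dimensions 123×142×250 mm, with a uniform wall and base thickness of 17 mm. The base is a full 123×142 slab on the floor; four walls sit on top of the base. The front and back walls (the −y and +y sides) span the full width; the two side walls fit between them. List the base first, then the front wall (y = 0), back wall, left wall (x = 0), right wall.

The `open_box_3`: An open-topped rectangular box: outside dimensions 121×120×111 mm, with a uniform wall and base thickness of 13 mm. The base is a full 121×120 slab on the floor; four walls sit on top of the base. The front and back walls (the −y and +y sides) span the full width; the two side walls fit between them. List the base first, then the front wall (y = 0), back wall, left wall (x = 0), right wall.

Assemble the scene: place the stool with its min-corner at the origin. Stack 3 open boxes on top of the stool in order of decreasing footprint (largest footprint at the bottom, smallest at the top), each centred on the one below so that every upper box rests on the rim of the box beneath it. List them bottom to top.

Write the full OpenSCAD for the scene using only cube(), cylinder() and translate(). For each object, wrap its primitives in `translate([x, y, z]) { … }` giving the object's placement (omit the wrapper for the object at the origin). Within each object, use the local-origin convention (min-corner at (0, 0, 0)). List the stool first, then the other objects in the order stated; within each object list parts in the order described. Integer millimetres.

translate([0, 0, 366]) cube([345, 338, 22]);
translate([14, 14, 0]) cylinder(h = 366, r = 14);
translate([331, 14, 0]) cylinder(h = 366, r = 14);
translate([14, 324, 0]) cylinder(h = 366, r = 14);
translate([331, 324, 0]) cylinder(h = 366, r = 14);
translate([99, 96, 388]) {
  cube([147, 146, 18]);
  translate([0, 0, 18]) cube([147, 18, 47]);
  translate([0, 128, 18]) cube([147, 18, 47]);
  translate([0, 18, 18]) cube([18, 110, 47]);
  translate([129, 18, 18]) cube([18, 110, 47]);
}
translate([111, 98, 453]) {
  cube([123, 142, 17]);
  translate([0, 0, 17]) cube([123, 17, 233]);
  translate([0, 125, 17]) cube([123, 17, 233]);
  translate([0, 17, 17]) cube([17, 108, 233]);
  translate([106, 17, 17]) cube([17, 108, 233]);
}
translate([112, 109, 703]) {
  cube([121, 120, 13]);
  translate([0, 0, 13]) cube([121, 13, 98]);
  translate([0, 107, 13]) cube([121, 13, 98]);
  translate([0, 13, 13]) cube([13, 94, 98]);
  translate([108, 13, 13]) cube([13, 94, 98]);
}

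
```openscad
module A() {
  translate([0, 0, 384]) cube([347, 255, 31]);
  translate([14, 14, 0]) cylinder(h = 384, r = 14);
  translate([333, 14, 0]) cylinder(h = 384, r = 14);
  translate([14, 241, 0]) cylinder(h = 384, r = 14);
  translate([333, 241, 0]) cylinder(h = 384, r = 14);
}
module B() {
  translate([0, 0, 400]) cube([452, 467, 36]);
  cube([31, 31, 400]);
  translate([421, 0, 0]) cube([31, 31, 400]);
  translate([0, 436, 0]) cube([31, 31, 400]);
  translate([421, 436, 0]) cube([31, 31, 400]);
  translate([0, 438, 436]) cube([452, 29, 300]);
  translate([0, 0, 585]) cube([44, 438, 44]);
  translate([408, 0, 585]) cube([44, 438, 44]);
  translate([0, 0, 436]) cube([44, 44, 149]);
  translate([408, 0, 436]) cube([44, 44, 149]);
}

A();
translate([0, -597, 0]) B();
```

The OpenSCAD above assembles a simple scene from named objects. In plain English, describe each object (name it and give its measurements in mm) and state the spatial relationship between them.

A is a simple wooden stool: a rectangular seat 347 mm (x) by 255 mm (y), 31 mm thick, top face at z = 415 mm, on four round legs, each 28 mm in diameter. The legs rest on z = 0, each leg's axis is inset half a diameter from the nearest pair of seat edges (so the leg's bounding box is flush with the corner).

B is a chair: 452×467 mm seat, 36 mm thick, top at z = 436 mm, on four 31 mm square corner legs flush with the seat edges. A 29 mm thick backrest slab spans the full seat width, extending 300 mm above the seat top, its back face flush with the seat's +y edge. Two armrests of 44×44 mm section run along each side from the seat's front edge to the front of the backrest, top faces 193 mm above the seat top and outer faces flush with the seat's x-edges; a 44×44 mm post under the front of each armrest stands on the seat at the front corner.

The chair is on the floor beside the stool on its −y side.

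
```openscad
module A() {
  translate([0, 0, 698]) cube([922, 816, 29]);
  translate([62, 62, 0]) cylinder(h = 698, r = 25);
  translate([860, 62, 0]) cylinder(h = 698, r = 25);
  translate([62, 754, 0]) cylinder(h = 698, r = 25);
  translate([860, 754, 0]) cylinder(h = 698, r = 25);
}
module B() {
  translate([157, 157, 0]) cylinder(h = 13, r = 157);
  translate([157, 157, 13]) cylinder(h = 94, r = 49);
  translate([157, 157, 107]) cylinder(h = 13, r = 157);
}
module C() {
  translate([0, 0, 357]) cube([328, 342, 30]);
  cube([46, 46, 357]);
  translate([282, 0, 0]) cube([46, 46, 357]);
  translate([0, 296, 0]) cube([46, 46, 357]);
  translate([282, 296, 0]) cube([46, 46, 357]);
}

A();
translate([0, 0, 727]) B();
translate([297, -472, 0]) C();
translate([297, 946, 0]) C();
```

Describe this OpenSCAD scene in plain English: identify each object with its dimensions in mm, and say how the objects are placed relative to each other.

A is a rectangular dining table. The top is 922×816×29 mm with its upper surface at z = 727 mm. It stands on four round legs of 50 mm diameter, each leg's bounding box inset 37 mm from the nearest pair of top edges, running from the floor to the underside of the top.

B is a spool: two coaxial disc flanges of radius 157 mm and thickness 13 mm, joined by a core cylinder of radius 49 mm and height 94 mm. The lower flange rests on z = 0 and the three cylinders share a vertical axis.

C is a simple wooden stool: a rectangular seat 328 mm (x) by 342 mm (y), 30 mm thick, top face at z = 387 mm, on four square legs, each 46×46 mm in cross-section. The legs rest on z = 0, each flush with a corner of the seat.

The spool is on top of the table. Two stools sit around the table at the −y, +y sides.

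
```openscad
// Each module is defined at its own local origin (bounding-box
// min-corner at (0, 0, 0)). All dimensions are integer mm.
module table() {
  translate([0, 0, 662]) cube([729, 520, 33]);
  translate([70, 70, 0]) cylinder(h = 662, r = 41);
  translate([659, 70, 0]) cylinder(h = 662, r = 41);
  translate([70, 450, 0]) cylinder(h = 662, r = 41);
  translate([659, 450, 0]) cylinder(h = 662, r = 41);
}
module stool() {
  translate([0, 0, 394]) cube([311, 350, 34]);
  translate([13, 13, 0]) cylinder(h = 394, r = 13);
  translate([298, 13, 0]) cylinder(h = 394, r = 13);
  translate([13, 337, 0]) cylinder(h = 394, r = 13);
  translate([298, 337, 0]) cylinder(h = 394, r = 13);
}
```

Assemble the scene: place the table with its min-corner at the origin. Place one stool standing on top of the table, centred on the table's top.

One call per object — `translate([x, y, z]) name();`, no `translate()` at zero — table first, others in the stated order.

table();
translate([209, 85, 695]) stool();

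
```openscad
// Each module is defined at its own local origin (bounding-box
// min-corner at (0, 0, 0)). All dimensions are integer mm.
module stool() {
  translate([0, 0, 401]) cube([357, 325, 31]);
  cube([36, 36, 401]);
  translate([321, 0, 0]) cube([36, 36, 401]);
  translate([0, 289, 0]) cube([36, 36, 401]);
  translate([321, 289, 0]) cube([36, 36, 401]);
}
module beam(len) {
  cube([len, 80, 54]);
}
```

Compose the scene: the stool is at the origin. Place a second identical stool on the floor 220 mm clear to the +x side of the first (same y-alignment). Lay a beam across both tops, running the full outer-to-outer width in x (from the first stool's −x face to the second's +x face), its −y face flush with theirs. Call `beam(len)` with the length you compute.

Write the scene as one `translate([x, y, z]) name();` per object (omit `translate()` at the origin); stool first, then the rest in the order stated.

stool();
translate([577, 0, 0]) stool();
translate([0, 0, 432]) beam(934);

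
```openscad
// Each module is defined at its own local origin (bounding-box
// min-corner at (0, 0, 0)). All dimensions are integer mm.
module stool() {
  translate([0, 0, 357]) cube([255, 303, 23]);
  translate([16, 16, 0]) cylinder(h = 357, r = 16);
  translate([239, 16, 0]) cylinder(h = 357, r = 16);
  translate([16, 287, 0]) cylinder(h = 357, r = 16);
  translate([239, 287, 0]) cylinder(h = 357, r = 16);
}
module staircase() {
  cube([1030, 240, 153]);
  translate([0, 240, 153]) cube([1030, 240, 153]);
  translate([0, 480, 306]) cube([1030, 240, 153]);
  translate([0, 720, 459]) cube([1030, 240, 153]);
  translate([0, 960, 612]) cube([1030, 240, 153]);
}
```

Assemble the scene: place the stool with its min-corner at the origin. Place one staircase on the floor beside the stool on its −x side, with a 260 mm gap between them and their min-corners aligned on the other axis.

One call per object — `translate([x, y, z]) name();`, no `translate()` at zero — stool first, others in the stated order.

stool();
translate([-1290, 0, 0]) staircase();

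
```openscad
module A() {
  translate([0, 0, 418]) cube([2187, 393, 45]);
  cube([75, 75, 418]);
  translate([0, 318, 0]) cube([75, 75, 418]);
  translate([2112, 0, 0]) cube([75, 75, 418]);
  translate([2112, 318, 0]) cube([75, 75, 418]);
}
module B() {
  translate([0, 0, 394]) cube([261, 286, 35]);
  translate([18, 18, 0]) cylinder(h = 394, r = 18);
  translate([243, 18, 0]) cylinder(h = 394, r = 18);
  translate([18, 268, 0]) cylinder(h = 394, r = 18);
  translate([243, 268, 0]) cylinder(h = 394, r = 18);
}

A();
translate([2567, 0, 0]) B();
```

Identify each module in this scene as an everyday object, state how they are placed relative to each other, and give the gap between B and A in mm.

A is a bench. B is a stool. The stool is on the floor beside the bench on its +x side. The gap between the stool and the bench is 380 mm.

The stool's nearest face is 380 mm from the bench's +x face.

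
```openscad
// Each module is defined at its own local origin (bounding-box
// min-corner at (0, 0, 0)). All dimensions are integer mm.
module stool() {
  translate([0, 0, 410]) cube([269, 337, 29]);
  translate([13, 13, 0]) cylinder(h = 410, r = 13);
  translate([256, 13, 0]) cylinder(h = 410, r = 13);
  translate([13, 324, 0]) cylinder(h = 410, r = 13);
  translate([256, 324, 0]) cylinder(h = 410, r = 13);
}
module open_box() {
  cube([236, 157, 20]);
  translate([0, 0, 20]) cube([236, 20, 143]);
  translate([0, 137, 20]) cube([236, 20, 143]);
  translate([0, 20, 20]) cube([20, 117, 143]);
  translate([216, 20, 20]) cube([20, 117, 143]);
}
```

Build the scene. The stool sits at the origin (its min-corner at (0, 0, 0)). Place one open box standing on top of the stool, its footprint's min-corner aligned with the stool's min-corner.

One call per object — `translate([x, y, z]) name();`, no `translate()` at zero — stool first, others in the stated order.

stool();
translate([0, 0, 439]) open_box();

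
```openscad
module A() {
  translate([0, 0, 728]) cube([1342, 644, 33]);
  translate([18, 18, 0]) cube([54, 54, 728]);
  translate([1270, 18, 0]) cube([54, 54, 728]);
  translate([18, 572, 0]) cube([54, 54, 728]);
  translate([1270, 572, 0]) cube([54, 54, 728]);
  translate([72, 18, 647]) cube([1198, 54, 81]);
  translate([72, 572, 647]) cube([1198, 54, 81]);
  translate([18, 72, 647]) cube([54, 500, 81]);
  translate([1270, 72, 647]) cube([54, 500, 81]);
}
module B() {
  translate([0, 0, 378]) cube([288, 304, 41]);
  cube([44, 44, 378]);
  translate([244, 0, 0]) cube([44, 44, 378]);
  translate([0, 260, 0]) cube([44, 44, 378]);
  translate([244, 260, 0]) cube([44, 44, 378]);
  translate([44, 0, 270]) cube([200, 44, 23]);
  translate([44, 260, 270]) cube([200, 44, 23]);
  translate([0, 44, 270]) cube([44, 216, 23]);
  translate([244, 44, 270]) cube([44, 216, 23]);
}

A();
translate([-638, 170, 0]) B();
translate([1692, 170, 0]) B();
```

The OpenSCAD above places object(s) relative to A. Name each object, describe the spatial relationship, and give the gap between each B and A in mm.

Each stool's nearest face is 350 mm from the table's bounding box.

A is a table. B is a stool. Two stools sit around the table at the −x, +x sides. The gap between each stool and the table is 350 mm.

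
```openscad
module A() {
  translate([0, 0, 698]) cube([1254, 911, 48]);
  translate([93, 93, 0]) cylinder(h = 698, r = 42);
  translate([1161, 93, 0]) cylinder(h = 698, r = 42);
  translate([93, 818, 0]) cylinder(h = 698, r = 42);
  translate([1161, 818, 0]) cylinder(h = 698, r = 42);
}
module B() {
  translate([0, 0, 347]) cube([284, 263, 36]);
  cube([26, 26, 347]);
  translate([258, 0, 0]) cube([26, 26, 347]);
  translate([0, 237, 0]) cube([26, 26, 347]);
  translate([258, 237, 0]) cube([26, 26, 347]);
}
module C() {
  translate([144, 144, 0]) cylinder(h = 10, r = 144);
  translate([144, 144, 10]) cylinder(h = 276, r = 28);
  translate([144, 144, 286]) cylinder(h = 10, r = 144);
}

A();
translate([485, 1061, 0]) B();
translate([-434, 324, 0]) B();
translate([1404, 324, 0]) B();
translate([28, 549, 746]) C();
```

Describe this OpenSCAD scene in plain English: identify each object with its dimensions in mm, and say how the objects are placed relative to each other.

A is a rectangular dining table. The top is 1254×911×48 mm with its upper surface at z = 746 mm. It stands on four round legs of 84 mm diameter, each leg's bounding box inset 51 mm from the nearest pair of top edges, running from the floor to the underside of the top.

B is a four-legged stool. The seat is 284×263 mm, 36 mm thick, top at z = 383 mm. It stands on four square legs, each 26×26 mm in cross-section, from z = 0 to the seat underside, each flush with a corner of the seat.

C is a spool: two coaxial disc flanges of radius 144 mm and thickness 10 mm, joined by a core cylinder of radius 28 mm and height 276 mm. The lower flange rests on z = 0 and the three cylinders share a vertical axis.

Three stools sit around the table at the +y, −x, +x sides. The spool is on top of the table.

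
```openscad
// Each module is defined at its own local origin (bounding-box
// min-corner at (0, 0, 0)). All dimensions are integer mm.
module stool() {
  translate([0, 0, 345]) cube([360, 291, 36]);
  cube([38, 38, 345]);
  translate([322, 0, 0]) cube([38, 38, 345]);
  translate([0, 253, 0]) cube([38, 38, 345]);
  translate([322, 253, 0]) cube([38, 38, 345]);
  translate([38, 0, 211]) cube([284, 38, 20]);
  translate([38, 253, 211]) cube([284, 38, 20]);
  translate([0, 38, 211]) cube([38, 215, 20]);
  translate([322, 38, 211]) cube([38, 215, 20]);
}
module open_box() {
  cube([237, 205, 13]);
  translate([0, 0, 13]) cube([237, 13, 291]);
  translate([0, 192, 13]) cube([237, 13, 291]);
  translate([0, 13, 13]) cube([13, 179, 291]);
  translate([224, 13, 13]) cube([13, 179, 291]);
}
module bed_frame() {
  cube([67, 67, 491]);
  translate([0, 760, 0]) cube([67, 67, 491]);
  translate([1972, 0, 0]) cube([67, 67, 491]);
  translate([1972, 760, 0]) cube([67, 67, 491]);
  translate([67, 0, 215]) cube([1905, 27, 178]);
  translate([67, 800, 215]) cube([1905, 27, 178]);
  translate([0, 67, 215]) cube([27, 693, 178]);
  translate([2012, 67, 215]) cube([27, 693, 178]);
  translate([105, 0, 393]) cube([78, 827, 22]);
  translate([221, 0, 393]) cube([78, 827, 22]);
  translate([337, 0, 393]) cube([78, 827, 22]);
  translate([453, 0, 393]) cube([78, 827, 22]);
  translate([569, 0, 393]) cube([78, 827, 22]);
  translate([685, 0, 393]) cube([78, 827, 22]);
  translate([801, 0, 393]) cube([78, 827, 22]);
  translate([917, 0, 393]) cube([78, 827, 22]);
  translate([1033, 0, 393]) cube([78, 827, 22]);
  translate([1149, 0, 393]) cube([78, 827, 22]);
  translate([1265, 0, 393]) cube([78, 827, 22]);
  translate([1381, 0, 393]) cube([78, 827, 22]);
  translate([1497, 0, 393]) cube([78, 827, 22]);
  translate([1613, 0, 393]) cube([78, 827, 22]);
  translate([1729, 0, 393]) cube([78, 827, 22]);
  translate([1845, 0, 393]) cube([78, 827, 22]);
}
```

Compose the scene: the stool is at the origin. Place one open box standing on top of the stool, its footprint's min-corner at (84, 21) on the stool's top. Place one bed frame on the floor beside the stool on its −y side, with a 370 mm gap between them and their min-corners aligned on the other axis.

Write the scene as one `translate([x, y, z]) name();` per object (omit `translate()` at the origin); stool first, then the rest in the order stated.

stool();
translate([84, 21, 381]) open_box();
translate([0, -1197, 0]) bed_frame();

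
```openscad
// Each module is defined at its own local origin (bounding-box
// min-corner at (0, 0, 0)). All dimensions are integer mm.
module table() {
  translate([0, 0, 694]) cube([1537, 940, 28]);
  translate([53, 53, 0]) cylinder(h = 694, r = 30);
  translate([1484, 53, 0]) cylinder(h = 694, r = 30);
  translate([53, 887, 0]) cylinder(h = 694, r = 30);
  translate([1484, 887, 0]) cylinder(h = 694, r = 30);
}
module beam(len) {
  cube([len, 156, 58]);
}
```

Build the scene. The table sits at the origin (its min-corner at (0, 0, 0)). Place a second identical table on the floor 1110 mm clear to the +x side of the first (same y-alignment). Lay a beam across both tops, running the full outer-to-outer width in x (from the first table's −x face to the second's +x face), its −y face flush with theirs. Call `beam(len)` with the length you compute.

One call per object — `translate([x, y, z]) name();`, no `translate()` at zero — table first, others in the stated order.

table();
translate([2647, 0, 0]) table();
translate([0, 0, 722]) beam(4184);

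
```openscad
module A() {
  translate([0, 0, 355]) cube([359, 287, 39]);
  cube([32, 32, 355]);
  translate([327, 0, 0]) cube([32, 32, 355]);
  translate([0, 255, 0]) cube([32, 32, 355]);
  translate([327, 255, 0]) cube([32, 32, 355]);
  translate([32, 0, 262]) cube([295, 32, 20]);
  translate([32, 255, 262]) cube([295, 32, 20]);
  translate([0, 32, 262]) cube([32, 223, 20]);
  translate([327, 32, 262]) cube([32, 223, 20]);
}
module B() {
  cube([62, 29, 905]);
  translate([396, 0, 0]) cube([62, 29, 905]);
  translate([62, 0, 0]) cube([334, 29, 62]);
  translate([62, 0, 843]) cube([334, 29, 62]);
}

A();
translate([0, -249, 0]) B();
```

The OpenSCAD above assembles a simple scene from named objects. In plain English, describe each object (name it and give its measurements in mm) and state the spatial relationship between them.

A is a four-legged stool. The seat is 359×287 mm, 39 mm thick, top at z = 394 mm. It stands on four square legs, each 32×32 mm in cross-section, from z = 0 to the seat underside, each flush with a corner of the seat. Four stretchers, 32 mm wide and 20 mm tall, connect adjacent legs with their undersides at z = 262 mm, each running between the inner faces of the legs it joins and aligned with the legs' outer faces on the other axis.

B is a picture frame with a 334×781 mm rectangular opening (x by z) and a uniform 62 mm border on every side. Frame depth is 29 mm along y. It is built from two vertical stiles running the full outside height and two horizontal rails spanning the gap between the stiles.

The picture frame is on the floor beside the stool on its −y side.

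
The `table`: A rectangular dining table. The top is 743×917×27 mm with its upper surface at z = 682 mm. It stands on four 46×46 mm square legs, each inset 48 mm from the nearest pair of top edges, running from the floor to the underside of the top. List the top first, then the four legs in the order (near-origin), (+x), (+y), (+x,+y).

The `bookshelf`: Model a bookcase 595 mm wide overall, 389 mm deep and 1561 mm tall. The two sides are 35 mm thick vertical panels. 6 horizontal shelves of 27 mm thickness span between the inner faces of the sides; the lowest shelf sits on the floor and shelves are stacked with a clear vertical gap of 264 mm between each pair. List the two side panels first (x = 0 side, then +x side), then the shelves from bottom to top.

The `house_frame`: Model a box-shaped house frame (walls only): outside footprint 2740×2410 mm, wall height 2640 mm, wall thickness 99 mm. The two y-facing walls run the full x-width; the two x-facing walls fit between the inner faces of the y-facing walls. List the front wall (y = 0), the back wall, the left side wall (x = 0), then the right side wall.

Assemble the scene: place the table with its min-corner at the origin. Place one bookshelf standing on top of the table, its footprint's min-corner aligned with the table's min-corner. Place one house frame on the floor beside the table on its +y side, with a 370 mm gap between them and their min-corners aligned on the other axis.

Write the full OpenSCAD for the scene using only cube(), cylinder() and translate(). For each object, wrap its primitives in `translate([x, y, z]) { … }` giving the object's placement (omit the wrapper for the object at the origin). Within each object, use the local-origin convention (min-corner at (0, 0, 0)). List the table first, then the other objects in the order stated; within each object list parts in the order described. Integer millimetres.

translate([0, 0, 655]) cube([743, 917, 27]);
translate([48, 48, 0]) cube([46, 46, 655]);
translate([649, 48, 0]) cube([46, 46, 655]);
translate([48, 823, 0]) cube([46, 46, 655]);
translate([649, 823, 0]) cube([46, 46, 655]);
translate([0, 0, 682]) {
  cube([35, 389, 1561]);
  translate([560, 0, 0]) cube([35, 389, 1561]);
  translate([35, 0, 0]) cube([525, 389, 27]);
  translate([35, 0, 291]) cube([525, 389, 27]);
  translate([35, 0, 582]) cube([525, 389, 27]);
  translate([35, 0, 873]) cube([525, 389, 27]);
  translate([35, 0, 1164]) cube([525, 389, 27]);
  translate([35, 0, 1455]) cube([525, 389, 27]);
}
translate([0, 1287, 0]) {
  cube([2740, 99, 2640]);
  translate([0, 2311, 0]) cube([2740, 99, 2640]);
  translate([0, 99, 0]) cube([99, 2212, 2640]);
  translate([2641, 99, 0]) cube([99, 2212, 2640]);
}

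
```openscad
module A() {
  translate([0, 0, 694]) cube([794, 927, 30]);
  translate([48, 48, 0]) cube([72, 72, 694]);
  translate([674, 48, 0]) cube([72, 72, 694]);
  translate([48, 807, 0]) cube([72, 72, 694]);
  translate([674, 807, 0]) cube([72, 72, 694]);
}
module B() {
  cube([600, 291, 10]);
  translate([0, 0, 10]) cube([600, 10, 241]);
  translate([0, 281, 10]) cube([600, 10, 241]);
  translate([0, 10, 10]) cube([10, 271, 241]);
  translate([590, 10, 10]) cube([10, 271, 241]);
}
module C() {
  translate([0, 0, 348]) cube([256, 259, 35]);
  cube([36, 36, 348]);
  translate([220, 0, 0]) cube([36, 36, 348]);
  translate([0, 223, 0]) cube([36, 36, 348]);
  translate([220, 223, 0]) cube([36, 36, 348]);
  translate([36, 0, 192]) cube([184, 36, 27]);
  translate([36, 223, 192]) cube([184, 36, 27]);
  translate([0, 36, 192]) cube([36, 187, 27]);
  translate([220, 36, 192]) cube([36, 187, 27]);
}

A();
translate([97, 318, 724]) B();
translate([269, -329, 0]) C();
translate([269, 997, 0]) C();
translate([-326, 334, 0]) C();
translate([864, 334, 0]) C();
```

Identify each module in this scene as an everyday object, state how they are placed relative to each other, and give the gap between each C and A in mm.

Each stool's nearest face is 70 mm from the table's bounding box.

A is a table. B is an open box. C is a stool. The open box is on top of the table, centred. Four stools sit around the table at the −y, +y, −x, +x sides. The gap between each stool and the table is 70 mm.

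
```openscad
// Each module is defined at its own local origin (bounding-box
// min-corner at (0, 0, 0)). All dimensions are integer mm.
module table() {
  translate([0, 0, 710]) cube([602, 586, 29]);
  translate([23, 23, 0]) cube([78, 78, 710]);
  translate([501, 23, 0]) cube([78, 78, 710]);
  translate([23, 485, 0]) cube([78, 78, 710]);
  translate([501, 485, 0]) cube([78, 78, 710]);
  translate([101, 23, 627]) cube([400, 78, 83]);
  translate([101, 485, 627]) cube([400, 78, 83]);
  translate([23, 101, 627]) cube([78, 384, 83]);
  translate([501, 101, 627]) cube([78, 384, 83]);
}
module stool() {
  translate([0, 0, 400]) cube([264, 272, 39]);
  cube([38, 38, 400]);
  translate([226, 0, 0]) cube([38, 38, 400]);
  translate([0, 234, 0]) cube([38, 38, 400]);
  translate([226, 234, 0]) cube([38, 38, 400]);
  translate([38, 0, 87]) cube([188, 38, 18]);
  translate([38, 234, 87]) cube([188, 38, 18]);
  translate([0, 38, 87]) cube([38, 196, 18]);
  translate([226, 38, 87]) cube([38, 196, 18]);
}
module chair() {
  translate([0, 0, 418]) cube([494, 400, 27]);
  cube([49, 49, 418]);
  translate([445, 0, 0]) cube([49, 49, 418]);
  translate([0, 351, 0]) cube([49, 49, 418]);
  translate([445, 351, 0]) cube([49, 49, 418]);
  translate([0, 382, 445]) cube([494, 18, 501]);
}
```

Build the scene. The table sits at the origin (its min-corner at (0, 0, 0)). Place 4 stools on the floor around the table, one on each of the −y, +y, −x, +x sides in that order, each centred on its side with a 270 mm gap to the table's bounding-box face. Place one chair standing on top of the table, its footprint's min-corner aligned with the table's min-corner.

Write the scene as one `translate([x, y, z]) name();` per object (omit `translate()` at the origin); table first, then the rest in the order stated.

table();
translate([169, -542, 0]) stool();
translate([169, 856, 0]) stool();
translate([-534, 157, 0]) stool();
translate([872, 157, 0]) stool();
translate([0, 0, 739]) chair();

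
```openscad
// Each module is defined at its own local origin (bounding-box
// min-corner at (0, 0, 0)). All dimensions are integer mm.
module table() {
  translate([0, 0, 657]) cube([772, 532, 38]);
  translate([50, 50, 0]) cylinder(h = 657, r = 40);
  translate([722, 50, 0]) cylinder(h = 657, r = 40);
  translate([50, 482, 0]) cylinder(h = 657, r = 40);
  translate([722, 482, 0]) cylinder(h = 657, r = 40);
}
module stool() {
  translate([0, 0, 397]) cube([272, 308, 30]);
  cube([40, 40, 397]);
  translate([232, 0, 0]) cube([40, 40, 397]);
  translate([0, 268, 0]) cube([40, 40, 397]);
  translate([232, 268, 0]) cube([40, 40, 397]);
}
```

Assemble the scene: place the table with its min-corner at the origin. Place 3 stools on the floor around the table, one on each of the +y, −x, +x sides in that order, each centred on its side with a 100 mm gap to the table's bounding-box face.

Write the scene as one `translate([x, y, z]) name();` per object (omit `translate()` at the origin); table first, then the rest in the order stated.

table();
translate([250, 632, 0]) stool();
translate([-372, 112, 0]) stool();
translate([872, 112, 0]) stool();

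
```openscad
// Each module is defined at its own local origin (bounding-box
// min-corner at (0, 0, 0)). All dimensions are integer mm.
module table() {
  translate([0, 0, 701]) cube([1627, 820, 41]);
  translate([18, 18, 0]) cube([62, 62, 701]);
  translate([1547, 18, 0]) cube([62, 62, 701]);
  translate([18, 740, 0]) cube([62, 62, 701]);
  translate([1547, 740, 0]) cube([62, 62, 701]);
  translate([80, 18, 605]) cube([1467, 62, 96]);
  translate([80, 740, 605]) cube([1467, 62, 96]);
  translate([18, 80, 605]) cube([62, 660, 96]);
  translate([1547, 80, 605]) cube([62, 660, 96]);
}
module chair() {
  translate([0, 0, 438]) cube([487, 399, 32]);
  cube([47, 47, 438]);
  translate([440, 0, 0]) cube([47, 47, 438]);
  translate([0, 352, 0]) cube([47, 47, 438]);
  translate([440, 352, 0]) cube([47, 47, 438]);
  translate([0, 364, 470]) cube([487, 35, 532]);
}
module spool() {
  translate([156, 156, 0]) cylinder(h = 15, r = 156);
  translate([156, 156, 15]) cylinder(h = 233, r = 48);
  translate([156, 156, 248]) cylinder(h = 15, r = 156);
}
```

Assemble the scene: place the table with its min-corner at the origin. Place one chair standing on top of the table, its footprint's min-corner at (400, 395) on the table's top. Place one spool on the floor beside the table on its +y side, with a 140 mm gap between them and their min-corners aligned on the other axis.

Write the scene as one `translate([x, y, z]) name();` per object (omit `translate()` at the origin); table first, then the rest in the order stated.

table();
translate([400, 395, 742]) chair();
translate([0, 960, 0]) spool();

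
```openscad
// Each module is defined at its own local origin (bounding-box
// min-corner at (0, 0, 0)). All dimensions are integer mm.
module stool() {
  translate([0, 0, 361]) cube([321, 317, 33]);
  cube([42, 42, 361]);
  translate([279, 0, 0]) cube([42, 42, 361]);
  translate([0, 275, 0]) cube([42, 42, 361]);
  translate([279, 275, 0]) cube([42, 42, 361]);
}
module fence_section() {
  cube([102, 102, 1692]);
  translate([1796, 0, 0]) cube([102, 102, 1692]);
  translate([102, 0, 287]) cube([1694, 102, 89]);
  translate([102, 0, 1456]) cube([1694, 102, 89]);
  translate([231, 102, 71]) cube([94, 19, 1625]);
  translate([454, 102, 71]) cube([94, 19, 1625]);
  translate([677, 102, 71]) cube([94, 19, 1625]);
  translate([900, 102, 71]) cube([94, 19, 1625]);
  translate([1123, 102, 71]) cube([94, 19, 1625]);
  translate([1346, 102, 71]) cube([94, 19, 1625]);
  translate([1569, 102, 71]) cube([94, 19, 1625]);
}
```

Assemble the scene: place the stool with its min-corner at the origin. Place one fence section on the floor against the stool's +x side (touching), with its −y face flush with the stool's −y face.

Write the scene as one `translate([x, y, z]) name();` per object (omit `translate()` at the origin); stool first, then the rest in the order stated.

stool();
translate([321, 0, 0]) fence_section();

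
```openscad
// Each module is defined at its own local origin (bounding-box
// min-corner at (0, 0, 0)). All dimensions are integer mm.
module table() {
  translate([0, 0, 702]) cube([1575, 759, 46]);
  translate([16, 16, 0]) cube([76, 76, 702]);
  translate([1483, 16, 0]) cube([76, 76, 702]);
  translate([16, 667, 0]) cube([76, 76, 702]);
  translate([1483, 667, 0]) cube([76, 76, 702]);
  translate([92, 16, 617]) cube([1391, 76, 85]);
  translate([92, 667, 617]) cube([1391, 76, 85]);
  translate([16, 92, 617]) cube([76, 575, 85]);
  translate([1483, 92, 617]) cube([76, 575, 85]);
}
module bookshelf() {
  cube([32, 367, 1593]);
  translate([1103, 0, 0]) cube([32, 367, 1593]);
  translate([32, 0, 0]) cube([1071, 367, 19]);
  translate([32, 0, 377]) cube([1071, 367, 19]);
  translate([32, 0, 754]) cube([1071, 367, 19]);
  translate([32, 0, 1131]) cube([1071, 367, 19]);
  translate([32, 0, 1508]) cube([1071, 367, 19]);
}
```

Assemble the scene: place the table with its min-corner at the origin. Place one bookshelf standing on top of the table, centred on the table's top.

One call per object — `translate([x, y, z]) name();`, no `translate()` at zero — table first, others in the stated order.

table();
translate([220, 196, 748]) bookshelf();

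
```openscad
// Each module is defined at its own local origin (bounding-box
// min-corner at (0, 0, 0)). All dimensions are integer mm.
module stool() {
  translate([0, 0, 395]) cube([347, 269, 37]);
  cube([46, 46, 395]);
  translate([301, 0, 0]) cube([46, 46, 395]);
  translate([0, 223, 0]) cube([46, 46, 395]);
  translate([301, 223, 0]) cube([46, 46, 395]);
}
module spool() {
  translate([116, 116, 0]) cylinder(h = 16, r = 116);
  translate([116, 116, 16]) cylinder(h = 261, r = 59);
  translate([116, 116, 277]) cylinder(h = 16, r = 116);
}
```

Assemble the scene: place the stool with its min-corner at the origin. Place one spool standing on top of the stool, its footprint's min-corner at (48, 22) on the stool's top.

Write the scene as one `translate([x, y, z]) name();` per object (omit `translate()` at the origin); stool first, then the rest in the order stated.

stool();
translate([48, 22, 432]) spool();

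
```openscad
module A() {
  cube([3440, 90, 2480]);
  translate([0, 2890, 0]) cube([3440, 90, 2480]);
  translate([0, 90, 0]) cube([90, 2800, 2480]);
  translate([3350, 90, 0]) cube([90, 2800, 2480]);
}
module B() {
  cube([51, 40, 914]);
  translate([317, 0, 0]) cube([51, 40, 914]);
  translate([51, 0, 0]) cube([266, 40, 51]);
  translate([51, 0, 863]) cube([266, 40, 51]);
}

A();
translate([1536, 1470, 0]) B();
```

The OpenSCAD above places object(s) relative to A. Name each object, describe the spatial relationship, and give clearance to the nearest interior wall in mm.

Clearances: x = 1446, y = 1380; minimum 1380 mm.

A is a house frame. B is a picture frame. The picture frame sits inside the house frame, centred. The clearance to the nearest interior wall is 1380 mm.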